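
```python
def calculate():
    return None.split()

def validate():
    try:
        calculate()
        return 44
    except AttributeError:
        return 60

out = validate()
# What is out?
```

Step-by-step execution trace:
1. `validate()` calls `calculate()`.
2. `calculate()` evaluates `None.split()`, which raises AttributeError; it propagates to the caller.
3. `return 44` is not reached.
4. `except AttributeError` in validate matches → returns 60.
5. out = 60.
Result: 60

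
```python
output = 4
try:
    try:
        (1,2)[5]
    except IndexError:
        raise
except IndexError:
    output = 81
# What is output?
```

Step-by-step execution trace:
1. Inner try: `(1,2)[5]` raises IndexError.
2. Inner `except IndexError` matches; bare `raise` re-raises the same IndexError.
3. Outer `except IndexError` matches → output = 81.
Result: 81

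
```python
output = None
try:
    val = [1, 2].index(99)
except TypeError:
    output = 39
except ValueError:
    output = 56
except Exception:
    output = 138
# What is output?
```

Step-by-step execution trace:
1. `val = [1, 2].index(99)` raises ValueError.
2. `except TypeError` does not match ValueError; skipped.
3. `except ValueError` matches → output = 56.
4. Remaining except clauses are skipped.
Result: 56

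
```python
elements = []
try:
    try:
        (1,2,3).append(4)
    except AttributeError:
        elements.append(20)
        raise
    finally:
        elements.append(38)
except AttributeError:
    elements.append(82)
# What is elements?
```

Step-by-step execution trace:
1. Inner try: `(1,2,3).append(4)` raises AttributeError.
2. Inner `except AttributeError` matches → `elements.append(20)` → elements = [20].
3. bare `raise` re-raises AttributeError.
4. Inner `finally` runs during unwinding: `elements.append(38)` → elements = [20, 38].
5. Outer `except AttributeError` matches → `elements.append(82)` → elements = [20, 38, 82].
Result: [20, 38, 82]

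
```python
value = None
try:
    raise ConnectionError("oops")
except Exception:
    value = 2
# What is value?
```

Step-by-step execution trace:
1. `raise ConnectionError(...)` raises ConnectionError.
2. `except Exception` matches (ConnectionError is a subclass of Exception) → value = 2.
Result: 2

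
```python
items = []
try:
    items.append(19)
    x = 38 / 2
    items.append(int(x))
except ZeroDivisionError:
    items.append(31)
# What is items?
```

Step-by-step execution trace:
1. try: `items.append(19)` → items = [19].
2. `x = 38 / 2` → x = 19.0. No exception raised.
3. `items.append(int(x))` → items = [19, 19].
4. `except ZeroDivisionError` is skipped (no exception was raised).
Result: [19, 19]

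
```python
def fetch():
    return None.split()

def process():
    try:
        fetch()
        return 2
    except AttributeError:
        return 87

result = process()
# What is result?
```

Step-by-step execution trace:
1. `process()` calls `fetch()`.
2. `fetch()` evaluates `None.split()`, which raises AttributeError; it propagates to the caller.
3. `return 2` is not reached.
4. `except AttributeError` in process matches → returns 87.
5. result = 87.
Result: 87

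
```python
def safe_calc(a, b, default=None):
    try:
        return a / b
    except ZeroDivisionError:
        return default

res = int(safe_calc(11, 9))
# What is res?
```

Step-by-step execution trace:
1. `safe_calc(11, 9)` enters try: `return 11 / 9` → returns 1.2222222222222223. No exception raised.
2. `except ZeroDivisionError` is skipped.
3. `int(1.2222222222222223)` → 1 → res = 1.
Result: 1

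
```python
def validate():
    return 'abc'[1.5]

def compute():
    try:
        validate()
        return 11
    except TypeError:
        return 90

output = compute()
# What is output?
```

Step-by-step execution trace:
1. `compute()` calls `validate()`.
2. `validate()` evaluates `'abc'[1.5]`, which raises TypeError; it propagates to the caller.
3. `return 11` is not reached.
4. `except TypeError` in compute matches → returns 90.
5. output = 90.
Result: 90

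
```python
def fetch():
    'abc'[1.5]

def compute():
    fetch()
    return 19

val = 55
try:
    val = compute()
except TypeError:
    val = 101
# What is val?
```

Step-by-step execution trace:
1. val starts at 55.
2. try: `compute()` calls `fetch()`.
3. `fetch()` evaluates `'abc'[1.5]`, which raises TypeError; it propagates through compute (uncaught).
4. `return 19` in compute is not reached; the assignment to val does not complete.
5. `except TypeError` matches → val = 101.
Result: 101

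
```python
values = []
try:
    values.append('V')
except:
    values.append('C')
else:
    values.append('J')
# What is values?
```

Step-by-step execution trace:
1. try: `values.append('V')` → values = ['V']. No exception raised.
2. `except` is skipped.
3. `else` runs (try completed without exception): `values.append('J')` → values = ['V', 'J'].
Result: ['V', 'J']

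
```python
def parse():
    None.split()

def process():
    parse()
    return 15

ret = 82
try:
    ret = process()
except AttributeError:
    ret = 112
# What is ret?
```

Step-by-step execution trace:
1. ret starts at 82.
2. try: `process()` calls `parse()`.
3. `parse()` evaluates `None.split()`, which raises AttributeError; it propagates through process (uncaught).
4. `return 15` in process is not reached; the assignment to ret does not complete.
5. `except AttributeError` matches → ret = 112.
Result: 112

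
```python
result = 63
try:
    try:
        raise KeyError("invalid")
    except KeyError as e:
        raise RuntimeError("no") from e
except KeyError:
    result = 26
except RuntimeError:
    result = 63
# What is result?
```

Step-by-step execution trace:
1. Inner try raises KeyError; inner `except KeyError as e` catches it.
2. `raise RuntimeError(...) from e` raises RuntimeError (KeyError is attached as __cause__, but only RuntimeError is active).
3. Outer `except KeyError` does not match RuntimeError; skipped.
4. Outer `except RuntimeError` matches → result = 63.
Result: 63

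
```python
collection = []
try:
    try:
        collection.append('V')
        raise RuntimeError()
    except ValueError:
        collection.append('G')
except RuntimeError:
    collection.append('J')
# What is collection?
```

Step-by-step execution trace:
1. Inner try: `collection.append('V')` → collection = ['V'].
2. `raise RuntimeError()` raises RuntimeError.
3. Inner `except ValueError` does not match RuntimeError; exception propagates to outer try.
4. Outer `except RuntimeError` matches → `collection.append('J')` → collection = ['V', 'J'].
Result: ['V', 'J']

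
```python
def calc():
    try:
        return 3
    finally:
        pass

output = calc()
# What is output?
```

Step-by-step execution trace:
1. `calc()` enters try: `return 3` sets pending return value 3.
2. Before returning, `finally: pass` runs (no effect).
3. calc() returns 3 → output = 3.
Result: 3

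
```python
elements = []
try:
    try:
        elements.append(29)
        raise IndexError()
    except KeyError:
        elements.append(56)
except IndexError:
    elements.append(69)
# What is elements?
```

Step-by-step execution trace:
1. Inner try: `elements.append(29)` → elements = [29].
2. `raise IndexError()` raises IndexError.
3. Inner `except KeyError` does not match IndexError; exception propagates to outer try.
4. Outer `except IndexError` matches → `elements.append(69)` → elements = [29, 69].
Result: [29, 69]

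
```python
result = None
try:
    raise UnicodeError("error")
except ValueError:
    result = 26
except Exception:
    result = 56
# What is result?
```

Step-by-step execution trace:
1. `raise UnicodeError(...)` raises UnicodeError.
2. `except ValueError` matches (UnicodeError is a subclass of ValueError) → result = 26.
3. `except Exception` is not reached.
Result: 26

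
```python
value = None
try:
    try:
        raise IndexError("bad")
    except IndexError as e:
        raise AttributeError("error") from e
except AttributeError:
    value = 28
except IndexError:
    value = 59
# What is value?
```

Step-by-step execution trace:
1. Inner try raises IndexError; inner `except IndexError as e` catches it.
2. `raise AttributeError(...) from e` raises AttributeError (IndexError is attached as __cause__, but only AttributeError is active).
3. Outer `except AttributeError` matches → value = 28.
4. `except IndexError` is not reached.
Result: 28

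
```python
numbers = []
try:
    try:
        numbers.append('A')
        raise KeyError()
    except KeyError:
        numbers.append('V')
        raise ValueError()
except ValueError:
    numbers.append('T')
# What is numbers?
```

Step-by-step execution trace:
1. Inner try: `numbers.append('A')` → numbers = ['A'].
2. `raise KeyError()` raises KeyError.
3. Inner `except KeyError` matches → `numbers.append('V')` → numbers = ['A', 'V'].
4. `raise ValueError()` raises ValueError; propagates to outer try.
5. Outer `except ValueError` matches → `numbers.append('T')` → numbers = ['A', 'V', 'T'].
Result: ['A', 'V', 'T']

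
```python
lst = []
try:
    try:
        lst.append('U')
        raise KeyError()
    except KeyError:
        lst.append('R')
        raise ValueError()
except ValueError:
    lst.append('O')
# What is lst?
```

Step-by-step execution trace:
1. Inner try: `lst.append('U')` → lst = ['U'].
2. `raise KeyError()` raises KeyError.
3. Inner `except KeyError` matches → `lst.append('R')` → lst = ['U', 'R'].
4. `raise ValueError()` raises ValueError; propagates to outer try.
5. Outer `except ValueError` matches → `lst.append('O')` → lst = ['U', 'R', 'O'].
Result: ['U', 'R', 'O']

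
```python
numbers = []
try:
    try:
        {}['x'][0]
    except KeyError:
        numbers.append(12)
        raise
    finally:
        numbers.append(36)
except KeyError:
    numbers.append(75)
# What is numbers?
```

Step-by-step execution trace:
1. Inner try: `{}['x'][0]` raises KeyError.
2. Inner `except KeyError` matches → `numbers.append(12)` → numbers = [12].
3. bare `raise` re-raises KeyError.
4. Inner `finally` runs during unwinding: `numbers.append(36)` → numbers = [12, 36].
5. Outer `except KeyError` matches → `numbers.append(75)` → numbers = [12, 36, 75].
Result: [12, 36, 75]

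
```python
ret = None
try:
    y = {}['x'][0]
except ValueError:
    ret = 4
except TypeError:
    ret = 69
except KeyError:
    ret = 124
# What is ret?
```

Step-by-step execution trace:
1. `y = {}['x'][0]` raises KeyError.
2. `except ValueError` does not match KeyError; skipped.
3. `except TypeError` does not match KeyError; skipped.
4. `except KeyError` matches → ret = 124.
Result: 124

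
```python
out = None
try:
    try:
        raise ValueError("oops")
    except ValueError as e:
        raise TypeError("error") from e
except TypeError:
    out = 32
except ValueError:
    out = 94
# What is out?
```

Step-by-step execution trace:
1. Inner try raises ValueError; inner `except ValueError as e` catches it.
2. `raise TypeError(...) from e` raises TypeError (ValueError is attached as __cause__, but only TypeError is active).
3. Outer `except TypeError` matches → out = 32.
4. `except ValueError` is not reached.
Result: 32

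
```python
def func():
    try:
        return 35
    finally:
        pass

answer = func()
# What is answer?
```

Step-by-step execution trace:
1. `func()` enters try: `return 35` sets pending return value 35.
2. Before returning, `finally: pass` runs (no effect).
3. func() returns 35 → answer = 35.
Result: 35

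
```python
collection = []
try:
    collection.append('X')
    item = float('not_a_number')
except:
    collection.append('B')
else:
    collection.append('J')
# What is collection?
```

Step-by-step execution trace:
1. try: `collection.append('X')` → collection = ['X'].
2. `item = float('not_a_number')` raises ValueError.
3. bare `except` matches → `collection.append('B')` → collection = ['X', 'B'].
4. `else` is skipped (an exception was raised).
Result: ['X', 'B']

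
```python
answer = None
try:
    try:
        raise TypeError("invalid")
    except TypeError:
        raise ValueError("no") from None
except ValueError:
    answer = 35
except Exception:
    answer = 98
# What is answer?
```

Step-by-step execution trace:
1. Inner try raises TypeError; inner `except TypeError` catches it.
2. `raise ValueError(...) from None` raises ValueError (from None suppresses __context__, but the active exception is still ValueError).
3. Outer `except ValueError` matches → answer = 35.
4. `except Exception` is not reached.
Result: 35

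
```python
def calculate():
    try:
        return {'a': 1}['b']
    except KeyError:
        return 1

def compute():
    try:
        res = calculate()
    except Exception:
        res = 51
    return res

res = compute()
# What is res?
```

Step-by-step execution trace:
1. `compute()` calls `calculate()`.
2. In calculate: `{'a': 1}['b']` raises KeyError; `except KeyError` catches it → returns 1.
3. In compute: `res = calculate()` → res = 1. No exception reaches compute.
4. `except Exception` is skipped; compute returns 1.
5. res = 1.
Result: 1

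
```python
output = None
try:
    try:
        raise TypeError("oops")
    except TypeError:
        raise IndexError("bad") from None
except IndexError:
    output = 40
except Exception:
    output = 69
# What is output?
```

Step-by-step execution trace:
1. Inner try raises TypeError; inner `except TypeError` catches it.
2. `raise IndexError(...) from None` raises IndexError (from None suppresses __context__, but the active exception is still IndexError).
3. Outer `except IndexError` matches → output = 40.
4. `except Exception` is not reached.
Result: 40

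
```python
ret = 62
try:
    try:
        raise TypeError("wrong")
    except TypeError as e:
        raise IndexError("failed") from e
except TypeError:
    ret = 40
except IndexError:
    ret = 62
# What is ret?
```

Step-by-step execution trace:
1. Inner try raises TypeError; inner `except TypeError as e` catches it.
2. `raise IndexError(...) from e` raises IndexError (TypeError is attached as __cause__, but only IndexError is active).
3. Outer `except TypeError` does not match IndexError; skipped.
4. Outer `except IndexError` matches → ret = 62.
Result: 62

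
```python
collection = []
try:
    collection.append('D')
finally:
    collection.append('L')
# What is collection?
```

Step-by-step execution trace:
1. try: `collection.append('D')` → collection = ['D'].
2. The try body completes without raising.
3. finally always runs: `collection.append('L')` → collection = ['D', 'L'].
Result: ['D', 'L']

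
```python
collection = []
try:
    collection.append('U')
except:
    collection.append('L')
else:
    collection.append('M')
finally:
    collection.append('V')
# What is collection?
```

Step-by-step execution trace:
1. try: `collection.append('U')` → collection = ['U']. No exception raised.
2. `except` is skipped.
3. `else` runs: `collection.append('M')` → collection = ['U', 'M'].
4. `finally` always runs: `collection.append('V')` → collection = ['U', 'M', 'V'].
Result: ['U', 'M', 'V']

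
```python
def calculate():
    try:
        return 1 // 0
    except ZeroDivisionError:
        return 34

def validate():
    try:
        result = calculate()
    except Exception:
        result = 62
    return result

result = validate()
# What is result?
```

Step-by-step execution trace:
1. `validate()` calls `calculate()`.
2. In calculate: `1 // 0` raises ZeroDivisionError; `except ZeroDivisionError` catches it → returns 34.
3. In validate: `result = calculate()` → result = 34. No exception reaches validate.
4. `except Exception` is skipped; validate returns 34.
5. result = 34.
Result: 34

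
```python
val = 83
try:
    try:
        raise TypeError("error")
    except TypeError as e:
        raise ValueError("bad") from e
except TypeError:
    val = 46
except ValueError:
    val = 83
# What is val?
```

Step-by-step execution trace:
1. Inner try raises TypeError; inner `except TypeError as e` catches it.
2. `raise ValueError(...) from e` raises ValueError (TypeError is attached as __cause__, but only ValueError is active).
3. Outer `except TypeError` does not match ValueError; skipped.
4. Outer `except ValueError` matches → val = 83.
Result: 83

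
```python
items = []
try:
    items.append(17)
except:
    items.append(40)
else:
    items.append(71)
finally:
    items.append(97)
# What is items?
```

Step-by-step execution trace:
1. try: `items.append(17)` → items = [17]. No exception raised.
2. `except` is skipped.
3. `else` runs: `items.append(71)` → items = [17, 71].
4. `finally` always runs: `items.append(97)` → items = [17, 71, 97].
Result: [17, 71, 97]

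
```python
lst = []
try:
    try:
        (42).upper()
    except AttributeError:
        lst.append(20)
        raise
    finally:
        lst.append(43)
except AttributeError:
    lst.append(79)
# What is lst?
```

Step-by-step execution trace:
1. Inner try: `(42).upper()` raises AttributeError.
2. Inner `except AttributeError` matches → `lst.append(20)` → lst = [20].
3. bare `raise` re-raises AttributeError.
4. Inner `finally` runs during unwinding: `lst.append(43)` → lst = [20, 43].
5. Outer `except AttributeError` matches → `lst.append(79)` → lst = [20, 43, 79].
Result: [20, 43, 79]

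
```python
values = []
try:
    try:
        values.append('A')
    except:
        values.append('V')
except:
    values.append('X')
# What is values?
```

Step-by-step execution trace:
1. Inner try: `values.append('A')` → values = ['A']. No exception raised.
2. Inner `except` is skipped.
3. Inner try completes normally; outer `except` is skipped.
Result: ['A']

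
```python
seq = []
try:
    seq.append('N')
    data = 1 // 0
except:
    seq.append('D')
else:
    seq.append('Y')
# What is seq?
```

Step-by-step execution trace:
1. try: `seq.append('N')` → seq = ['N'].
2. `data = 1 // 0` raises ZeroDivisionError.
3. bare `except` matches → `seq.append('D')` → seq = ['N', 'D'].
4. `else` is skipped (an exception was raised).
Result: ['N', 'D']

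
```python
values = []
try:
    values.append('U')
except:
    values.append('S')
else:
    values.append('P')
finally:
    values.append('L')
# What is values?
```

Step-by-step execution trace:
1. try: `values.append('U')` → values = ['U']. No exception raised.
2. `except` is skipped.
3. `else` runs: `values.append('P')` → values = ['U', 'P'].
4. `finally` always runs: `values.append('L')` → values = ['U', 'P', 'L'].
Result: ['U', 'P', 'L']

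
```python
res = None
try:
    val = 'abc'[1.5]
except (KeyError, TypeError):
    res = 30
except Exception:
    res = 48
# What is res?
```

Step-by-step execution trace:
1. `val = 'abc'[1.5]` raises TypeError.
2. `except (KeyError, TypeError)` matches (TypeError is in the tuple) → res = 30.
3. `except Exception` is not reached.
Result: 30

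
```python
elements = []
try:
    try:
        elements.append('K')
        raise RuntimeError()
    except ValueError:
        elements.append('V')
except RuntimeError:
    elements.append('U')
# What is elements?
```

Step-by-step execution trace:
1. Inner try: `elements.append('K')` → elements = ['K'].
2. `raise RuntimeError()` raises RuntimeError.
3. Inner `except ValueError` does not match RuntimeError; exception propagates to outer try.
4. Outer `except RuntimeError` matches → `elements.append('U')` → elements = ['K', 'U'].
Result: ['K', 'U']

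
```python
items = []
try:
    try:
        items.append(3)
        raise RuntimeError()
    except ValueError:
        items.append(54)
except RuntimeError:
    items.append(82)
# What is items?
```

Step-by-step execution trace:
1. Inner try: `items.append(3)` → items = [3].
2. `raise RuntimeError()` raises RuntimeError.
3. Inner `except ValueError` does not match RuntimeError; exception propagates to outer try.
4. Outer `except RuntimeError` matches → `items.append(82)` → items = [3, 82].
Result: [3, 82]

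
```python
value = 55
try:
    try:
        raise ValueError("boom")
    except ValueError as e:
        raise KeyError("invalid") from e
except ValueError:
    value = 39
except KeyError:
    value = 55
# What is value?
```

Step-by-step execution trace:
1. Inner try raises ValueError; inner `except ValueError as e` catches it.
2. `raise KeyError(...) from e` raises KeyError (ValueError is attached as __cause__, but only KeyError is active).
3. Outer `except ValueError` does not match KeyError; skipped.
4. Outer `except KeyError` matches → value = 55.
Result: 55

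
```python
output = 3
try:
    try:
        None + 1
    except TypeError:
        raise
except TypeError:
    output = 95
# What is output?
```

Step-by-step execution trace:
1. Inner try: `None + 1` raises TypeError.
2. Inner `except TypeError` matches; bare `raise` re-raises the same TypeError.
3. Outer `except TypeError` matches → output = 95.
Result: 95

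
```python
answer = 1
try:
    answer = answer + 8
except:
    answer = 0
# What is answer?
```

Step-by-step execution trace:
1. answer starts at 1.
2. try: `answer = answer + 8` → answer = 9. No exception raised.
3. `except` is skipped.
Result: 9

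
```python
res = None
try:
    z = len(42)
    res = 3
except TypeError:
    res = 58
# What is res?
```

Step-by-step execution trace:
1. `z = len(42)` raises TypeError.
2. `res = 3` is not reached.
3. `except TypeError` matches → res = 58.
Result: 58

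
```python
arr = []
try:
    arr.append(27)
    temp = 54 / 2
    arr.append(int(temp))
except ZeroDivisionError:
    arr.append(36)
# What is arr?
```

Step-by-step execution trace:
1. try: `arr.append(27)` → arr = [27].
2. `temp = 54 / 2` → temp = 27.0. No exception raised.
3. `arr.append(int(temp))` → arr = [27, 27].
4. `except ZeroDivisionError` is skipped (no exception was raised).
Result: [27, 27]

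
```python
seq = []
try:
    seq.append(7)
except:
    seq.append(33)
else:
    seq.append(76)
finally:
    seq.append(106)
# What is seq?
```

Step-by-step execution trace:
1. try: `seq.append(7)` → seq = [7]. No exception raised.
2. `except` is skipped.
3. `else` runs: `seq.append(76)` → seq = [7, 76].
4. `finally` always runs: `seq.append(106)` → seq = [7, 76, 106].
Result: [7, 76, 106]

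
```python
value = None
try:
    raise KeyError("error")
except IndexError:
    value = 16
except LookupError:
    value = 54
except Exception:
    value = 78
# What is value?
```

Step-by-step execution trace:
1. `raise KeyError(...)` raises KeyError.
2. `except IndexError` does not match (KeyError is not a subclass of IndexError); skipped.
3. `except LookupError` matches (KeyError is a subclass of LookupError) → value = 54.
4. `except Exception` is not reached.
Result: 54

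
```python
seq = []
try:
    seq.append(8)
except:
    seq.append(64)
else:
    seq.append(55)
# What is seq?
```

Step-by-step execution trace:
1. try: `seq.append(8)` → seq = [8]. No exception raised.
2. `except` is skipped.
3. `else` runs (try completed without exception): `seq.append(55)` → seq = [8, 55].
Result: [8, 55]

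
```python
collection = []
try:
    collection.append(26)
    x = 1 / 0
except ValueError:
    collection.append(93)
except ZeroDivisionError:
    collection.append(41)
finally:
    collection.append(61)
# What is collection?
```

Step-by-step execution trace:
1. try: `collection.append(26)` → collection = [26].
2. `x = 1 / 0` raises ZeroDivisionError.
3. `except ValueError` does not match ZeroDivisionError; skipped.
4. `except ZeroDivisionError` matches → `collection.append(41)` → collection = [26, 41].
5. finally always runs: `collection.append(61)` → collection = [26, 41, 61].
Result: [26, 41, 61]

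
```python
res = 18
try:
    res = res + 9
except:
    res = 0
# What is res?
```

Step-by-step execution trace:
1. res starts at 18.
2. try: `res = res + 9` → res = 27. No exception raised.
3. `except` is skipped.
Result: 27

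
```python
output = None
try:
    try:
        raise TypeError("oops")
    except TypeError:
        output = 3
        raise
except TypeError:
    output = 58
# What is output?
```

Step-by-step execution trace:
1. Inner try: `raise TypeError("oops")` raises TypeError.
2. Inner `except TypeError` matches → output = 3.
3. bare `raise` re-raises the same TypeError.
4. Outer `except TypeError` matches → output = 58.
Result: 58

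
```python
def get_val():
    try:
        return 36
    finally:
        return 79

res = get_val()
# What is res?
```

Step-by-step execution trace:
1. `get_val()` enters try: `return 36` sets pending return value 36.
2. Before returning, `finally: return 79` runs and overrides the pending return.
3. get_val() returns 79 → res = 79.
Result: 79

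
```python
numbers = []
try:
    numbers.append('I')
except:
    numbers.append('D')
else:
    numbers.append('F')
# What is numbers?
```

Step-by-step execution trace:
1. try: `numbers.append('I')` → numbers = ['I']. No exception raised.
2. `except` is skipped.
3. `else` runs (try completed without exception): `numbers.append('F')` → numbers = ['I', 'F'].
Result: ['I', 'F']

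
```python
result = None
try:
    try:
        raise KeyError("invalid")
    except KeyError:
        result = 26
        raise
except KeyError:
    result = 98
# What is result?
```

Step-by-step execution trace:
1. Inner try: `raise KeyError("invalid")` raises KeyError.
2. Inner `except KeyError` matches → result = 26.
3. bare `raise` re-raises the same KeyError.
4. Outer `except KeyError` matches → result = 98.
Result: 98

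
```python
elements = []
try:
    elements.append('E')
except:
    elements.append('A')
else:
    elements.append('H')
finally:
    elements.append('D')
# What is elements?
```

Step-by-step execution trace:
1. try: `elements.append('E')` → elements = ['E']. No exception raised.
2. `except` is skipped.
3. `else` runs: `elements.append('H')` → elements = ['E', 'H'].
4. `finally` always runs: `elements.append('D')` → elements = ['E', 'H', 'D'].
Result: ['E', 'H', 'D']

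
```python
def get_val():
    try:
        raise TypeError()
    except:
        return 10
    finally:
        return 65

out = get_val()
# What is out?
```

Step-by-step execution trace:
1. `get_val()` enters try: `raise TypeError()` raises TypeError.
2. bare `except` matches → `return 10` sets pending return value 10.
3. Before returning, `finally: return 65` runs and overrides the pending return.
4. get_val() returns 65 → out = 65.
Result: 65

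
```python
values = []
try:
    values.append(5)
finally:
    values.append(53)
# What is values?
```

Step-by-step execution trace:
1. try: `values.append(5)` → values = [5].
2. The try body completes without raising.
3. finally always runs: `values.append(53)` → values = [5, 53].
Result: [5, 53]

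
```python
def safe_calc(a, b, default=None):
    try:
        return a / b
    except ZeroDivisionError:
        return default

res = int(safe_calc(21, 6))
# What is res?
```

Step-by-step execution trace:
1. `safe_calc(21, 6)` enters try: `return 21 / 6` → returns 3.5. No exception raised.
2. `except ZeroDivisionError` is skipped.
3. `int(3.5)` → 3 → res = 3.
Result: 3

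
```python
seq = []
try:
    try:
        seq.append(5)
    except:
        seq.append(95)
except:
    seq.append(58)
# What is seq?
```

Step-by-step execution trace:
1. Inner try: `seq.append(5)` → seq = [5]. No exception raised.
2. Inner `except` is skipped.
3. Inner try completes normally; outer `except` is skipped.
Result: [5]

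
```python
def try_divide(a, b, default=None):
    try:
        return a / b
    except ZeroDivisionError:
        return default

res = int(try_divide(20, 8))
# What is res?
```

Step-by-step execution trace:
1. `try_divide(20, 8)` enters try: `return 20 / 8` → returns 2.5. No exception raised.
2. `except ZeroDivisionError` is skipped.
3. `int(2.5)` → 2 → res = 2.
Result: 2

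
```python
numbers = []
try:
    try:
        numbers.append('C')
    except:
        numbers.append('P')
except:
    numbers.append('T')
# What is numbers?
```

Step-by-step execution trace:
1. Inner try: `numbers.append('C')` → numbers = ['C']. No exception raised.
2. Inner `except` is skipped.
3. Inner try completes normally; outer `except` is skipped.
Result: ['C']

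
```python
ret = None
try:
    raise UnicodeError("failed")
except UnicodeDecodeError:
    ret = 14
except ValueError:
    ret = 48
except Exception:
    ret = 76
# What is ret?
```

Step-by-step execution trace:
1. `raise UnicodeError(...)` raises UnicodeError.
2. `except UnicodeDecodeError` does not match (UnicodeError is not a subclass of UnicodeDecodeError); skipped.
3. `except ValueError` matches (UnicodeError is a subclass of ValueError) → ret = 48.
4. `except Exception` is not reached.
Result: 48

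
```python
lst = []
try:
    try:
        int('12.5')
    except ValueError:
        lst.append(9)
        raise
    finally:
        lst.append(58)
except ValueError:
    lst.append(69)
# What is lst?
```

Step-by-step execution trace:
1. Inner try: `int('12.5')` raises ValueError.
2. Inner `except ValueError` matches → `lst.append(9)` → lst = [9].
3. bare `raise` re-raises ValueError.
4. Inner `finally` runs during unwinding: `lst.append(58)` → lst = [9, 58].
5. Outer `except ValueError` matches → `lst.append(69)` → lst = [9, 58, 69].
Result: [9, 58, 69]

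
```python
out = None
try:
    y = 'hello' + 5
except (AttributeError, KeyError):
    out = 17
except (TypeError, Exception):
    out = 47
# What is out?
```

Step-by-step execution trace:
1. `y = 'hello' + 5` raises TypeError.
2. `except (AttributeError, KeyError)` does not match TypeError; skipped.
3. `except (TypeError, Exception)` matches (TypeError is in the tuple) → out = 47.
Result: 47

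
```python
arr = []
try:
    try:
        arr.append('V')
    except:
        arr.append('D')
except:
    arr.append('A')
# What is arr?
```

Step-by-step execution trace:
1. Inner try: `arr.append('V')` → arr = ['V']. No exception raised.
2. Inner `except` is skipped.
3. Inner try completes normally; outer `except` is skipped.
Result: ['V']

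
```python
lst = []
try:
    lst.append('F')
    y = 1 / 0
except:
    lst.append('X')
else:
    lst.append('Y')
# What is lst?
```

Step-by-step execution trace:
1. try: `lst.append('F')` → lst = ['F'].
2. `y = 1 / 0` raises ZeroDivisionError.
3. bare `except` matches → `lst.append('X')` → lst = ['F', 'X'].
4. `else` is skipped (an exception was raised).
Result: ['F', 'X']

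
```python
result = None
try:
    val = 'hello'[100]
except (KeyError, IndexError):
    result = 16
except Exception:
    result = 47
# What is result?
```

Step-by-step execution trace:
1. `val = 'hello'[100]` raises IndexError.
2. `except (KeyError, IndexError)` matches (IndexError is in the tuple) → result = 16.
3. `except Exception` is not reached.
Result: 16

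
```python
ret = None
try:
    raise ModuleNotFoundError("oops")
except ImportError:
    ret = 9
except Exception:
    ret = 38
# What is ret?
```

Step-by-step execution trace:
1. `raise ModuleNotFoundError(...)` raises ModuleNotFoundError.
2. `except ImportError` matches (ModuleNotFoundError is a subclass of ImportError) → ret = 9.
3. `except Exception` is not reached.
Result: 9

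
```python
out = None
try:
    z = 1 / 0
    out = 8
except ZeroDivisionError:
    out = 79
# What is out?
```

Step-by-step execution trace:
1. `z = 1 / 0` raises ZeroDivisionError.
2. `out = 8` is not reached.
3. `except ZeroDivisionError` matches → out = 79.
Result: 79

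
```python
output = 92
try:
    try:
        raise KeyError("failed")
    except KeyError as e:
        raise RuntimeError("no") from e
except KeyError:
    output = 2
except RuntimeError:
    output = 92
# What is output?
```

Step-by-step execution trace:
1. Inner try raises KeyError; inner `except KeyError as e` catches it.
2. `raise RuntimeError(...) from e` raises RuntimeError (KeyError is attached as __cause__, but only RuntimeError is active).
3. Outer `except KeyError` does not match RuntimeError; skipped.
4. Outer `except RuntimeError` matches → output = 92.
Result: 92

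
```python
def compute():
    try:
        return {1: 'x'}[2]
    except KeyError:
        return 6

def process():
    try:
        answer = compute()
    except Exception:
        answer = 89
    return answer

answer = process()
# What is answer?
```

Step-by-step execution trace:
1. `process()` calls `compute()`.
2. In compute: `{1: 'x'}[2]` raises KeyError; `except KeyError` catches it → returns 6.
3. In process: `answer = compute()` → answer = 6. No exception reaches process.
4. `except Exception` is skipped; process returns 6.
5. answer = 6.
Result: 6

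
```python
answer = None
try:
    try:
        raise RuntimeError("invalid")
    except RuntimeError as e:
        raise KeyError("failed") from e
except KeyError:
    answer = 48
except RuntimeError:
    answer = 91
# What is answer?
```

Step-by-step execution trace:
1. Inner try raises RuntimeError; inner `except RuntimeError as e` catches it.
2. `raise KeyError(...) from e` raises KeyError (RuntimeError is attached as __cause__, but only KeyError is active).
3. Outer `except KeyError` matches → answer = 48.
4. `except RuntimeError` is not reached.
Result: 48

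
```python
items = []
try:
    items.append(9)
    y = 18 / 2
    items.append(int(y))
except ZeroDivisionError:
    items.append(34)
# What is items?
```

Step-by-step execution trace:
1. try: `items.append(9)` → items = [9].
2. `y = 18 / 2` → y = 9.0. No exception raised.
3. `items.append(int(y))` → items = [9, 9].
4. `except ZeroDivisionError` is skipped (no exception was raised).
Result: [9, 9]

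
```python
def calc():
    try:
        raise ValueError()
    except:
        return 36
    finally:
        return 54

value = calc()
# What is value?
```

Step-by-step execution trace:
1. `calc()` enters try: `raise ValueError()` raises ValueError.
2. bare `except` matches → `return 36` sets pending return value 36.
3. Before returning, `finally: return 54` runs and overrides the pending return.
4. calc() returns 54 → value = 54.
Result: 54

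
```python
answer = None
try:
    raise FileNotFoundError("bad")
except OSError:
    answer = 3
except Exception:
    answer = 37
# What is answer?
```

Step-by-step execution trace:
1. `raise FileNotFoundError(...)` raises FileNotFoundError.
2. `except OSError` matches (FileNotFoundError is a subclass of OSError) → answer = 3.
3. `except Exception` is not reached.
Result: 3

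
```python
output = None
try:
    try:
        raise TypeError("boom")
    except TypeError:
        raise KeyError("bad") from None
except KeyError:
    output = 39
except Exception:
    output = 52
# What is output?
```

Step-by-step execution trace:
1. Inner try raises TypeError; inner `except TypeError` catches it.
2. `raise KeyError(...) from None` raises KeyError (from None suppresses __context__, but the active exception is still KeyError).
3. Outer `except KeyError` matches → output = 39.
4. `except Exception` is not reached.
Result: 39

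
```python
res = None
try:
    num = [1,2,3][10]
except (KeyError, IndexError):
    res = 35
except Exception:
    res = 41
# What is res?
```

Step-by-step execution trace:
1. `num = [1,2,3][10]` raises IndexError.
2. `except (KeyError, IndexError)` matches (IndexError is in the tuple) → res = 35.
3. `except Exception` is not reached.
Result: 35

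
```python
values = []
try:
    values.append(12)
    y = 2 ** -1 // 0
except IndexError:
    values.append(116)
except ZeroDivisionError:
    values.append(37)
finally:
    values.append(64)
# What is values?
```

Step-by-step execution trace:
1. try: `values.append(12)` → values = [12].
2. `y = 2 ** -1 // 0` raises ZeroDivisionError.
3. `except IndexError` does not match ZeroDivisionError; skipped.
4. `except ZeroDivisionError` matches → `values.append(37)` → values = [12, 37].
5. finally always runs: `values.append(64)` → values = [12, 37, 64].
Result: [12, 37, 64]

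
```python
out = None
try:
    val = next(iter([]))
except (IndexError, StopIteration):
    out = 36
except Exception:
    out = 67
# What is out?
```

Step-by-step execution trace:
1. `val = next(iter([]))` raises StopIteration.
2. `except (IndexError, StopIteration)` matches (StopIteration is in the tuple) → out = 36.
3. `except Exception` is not reached.
Result: 36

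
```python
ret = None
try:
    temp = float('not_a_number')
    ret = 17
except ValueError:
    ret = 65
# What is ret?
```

Step-by-step execution trace:
1. `temp = float('not_a_number')` raises ValueError.
2. `ret = 17` is not reached.
3. `except ValueError` matches → ret = 65.
Result: 65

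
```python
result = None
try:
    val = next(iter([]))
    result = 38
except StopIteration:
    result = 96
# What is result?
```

Step-by-step execution trace:
1. `val = next(iter([]))` raises StopIteration.
2. `result = 38` is not reached.
3. `except StopIteration` matches → result = 96.
Result: 96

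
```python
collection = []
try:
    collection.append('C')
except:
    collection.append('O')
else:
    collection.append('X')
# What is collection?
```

Step-by-step execution trace:
1. try: `collection.append('C')` → collection = ['C']. No exception raised.
2. `except` is skipped.
3. `else` runs (try completed without exception): `collection.append('X')` → collection = ['C', 'X'].
Result: ['C', 'X']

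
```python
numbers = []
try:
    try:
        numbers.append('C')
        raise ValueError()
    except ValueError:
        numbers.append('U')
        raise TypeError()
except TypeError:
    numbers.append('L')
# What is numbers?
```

Step-by-step execution trace:
1. Inner try: `numbers.append('C')` → numbers = ['C'].
2. `raise ValueError()` raises ValueError.
3. Inner `except ValueError` matches → `numbers.append('U')` → numbers = ['C', 'U'].
4. `raise TypeError()` raises TypeError; propagates to outer try.
5. Outer `except TypeError` matches → `numbers.append('L')` → numbers = ['C', 'U', 'L'].
Result: ['C', 'U', 'L']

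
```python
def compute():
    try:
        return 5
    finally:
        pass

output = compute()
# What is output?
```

Step-by-step execution trace:
1. `compute()` enters try: `return 5` sets pending return value 5.
2. Before returning, `finally: pass` runs (no effect).
3. compute() returns 5 → output = 5.
Result: 5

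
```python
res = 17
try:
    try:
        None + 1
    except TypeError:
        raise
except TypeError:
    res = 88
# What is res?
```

Step-by-step execution trace:
1. Inner try: `None + 1` raises TypeError.
2. Inner `except TypeError` matches; bare `raise` re-raises the same TypeError.
3. Outer `except TypeError` matches → res = 88.
Result: 88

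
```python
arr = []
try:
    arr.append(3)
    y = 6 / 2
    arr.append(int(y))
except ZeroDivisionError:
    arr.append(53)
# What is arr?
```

Step-by-step execution trace:
1. try: `arr.append(3)` → arr = [3].
2. `y = 6 / 2` → y = 3.0. No exception raised.
3. `arr.append(int(y))` → arr = [3, 3].
4. `except ZeroDivisionError` is skipped (no exception was raised).
Result: [3, 3]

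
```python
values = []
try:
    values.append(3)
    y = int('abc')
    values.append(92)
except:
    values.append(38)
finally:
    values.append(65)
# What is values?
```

Step-by-step execution trace:
1. try: `values.append(3)` → values = [3].
2. `y = int('abc')` raises ValueError; `values.append(92)` is not reached.
3. bare `except` matches → `values.append(38)` → values = [3, 38].
4. finally always runs: `values.append(65)` → values = [3, 38, 65].
Result: [3, 38, 65]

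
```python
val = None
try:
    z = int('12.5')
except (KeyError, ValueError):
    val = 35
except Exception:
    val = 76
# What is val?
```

Step-by-step execution trace:
1. `z = int('12.5')` raises ValueError.
2. `except (KeyError, ValueError)` matches (ValueError is in the tuple) → val = 35.
3. `except Exception` is not reached.
Result: 35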